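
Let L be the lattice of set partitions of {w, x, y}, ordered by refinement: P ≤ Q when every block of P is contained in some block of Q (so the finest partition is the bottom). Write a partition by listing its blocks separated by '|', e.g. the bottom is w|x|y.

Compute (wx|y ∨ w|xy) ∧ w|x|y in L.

wx|y ∨ w|xy = wxy
wxy ∧ w|x|y = w|x|y

w|x|y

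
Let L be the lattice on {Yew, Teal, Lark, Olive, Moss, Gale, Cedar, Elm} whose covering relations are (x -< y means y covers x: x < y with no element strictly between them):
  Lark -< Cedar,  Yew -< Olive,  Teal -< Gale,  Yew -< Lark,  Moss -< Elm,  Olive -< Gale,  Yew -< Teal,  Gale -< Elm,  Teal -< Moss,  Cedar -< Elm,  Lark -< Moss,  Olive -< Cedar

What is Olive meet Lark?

Yew

Common lower bounds of {Olive, Lark}: Yew.
The greatest among these is Yew.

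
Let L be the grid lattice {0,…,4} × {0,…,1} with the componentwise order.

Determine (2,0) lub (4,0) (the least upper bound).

Common upper bounds of {(2,0), (4,0)}: (4,0), (4,1).
The least among these is (4,0).

(4,0)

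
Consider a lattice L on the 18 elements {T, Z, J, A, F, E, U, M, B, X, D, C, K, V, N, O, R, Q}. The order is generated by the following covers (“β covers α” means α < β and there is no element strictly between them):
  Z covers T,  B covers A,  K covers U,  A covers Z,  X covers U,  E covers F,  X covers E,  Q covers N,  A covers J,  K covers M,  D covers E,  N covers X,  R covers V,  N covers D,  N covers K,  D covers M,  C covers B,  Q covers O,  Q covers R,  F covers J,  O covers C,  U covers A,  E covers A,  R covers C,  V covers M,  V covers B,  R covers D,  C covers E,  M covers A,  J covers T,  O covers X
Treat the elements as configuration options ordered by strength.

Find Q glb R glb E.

Common lower bounds of {Q, R, E}: A, E, F, J, T, Z.
The greatest among these is E.

E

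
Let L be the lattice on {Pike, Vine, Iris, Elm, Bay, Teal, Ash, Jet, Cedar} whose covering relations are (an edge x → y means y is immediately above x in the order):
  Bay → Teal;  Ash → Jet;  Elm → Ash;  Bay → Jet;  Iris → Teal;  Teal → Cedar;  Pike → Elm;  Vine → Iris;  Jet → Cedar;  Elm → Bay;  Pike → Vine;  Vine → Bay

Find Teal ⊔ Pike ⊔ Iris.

Common upper bounds of {Teal, Pike, Iris}: Cedar, Teal.
The least among these is Teal.

Teal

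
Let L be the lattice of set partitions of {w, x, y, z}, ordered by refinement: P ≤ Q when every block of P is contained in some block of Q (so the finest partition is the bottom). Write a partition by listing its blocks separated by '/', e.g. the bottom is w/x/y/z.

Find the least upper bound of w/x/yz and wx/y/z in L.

wx/yz

The join of w/x/yz and wx/y/z merges any blocks that overlap across the partitions, giving wx/yz.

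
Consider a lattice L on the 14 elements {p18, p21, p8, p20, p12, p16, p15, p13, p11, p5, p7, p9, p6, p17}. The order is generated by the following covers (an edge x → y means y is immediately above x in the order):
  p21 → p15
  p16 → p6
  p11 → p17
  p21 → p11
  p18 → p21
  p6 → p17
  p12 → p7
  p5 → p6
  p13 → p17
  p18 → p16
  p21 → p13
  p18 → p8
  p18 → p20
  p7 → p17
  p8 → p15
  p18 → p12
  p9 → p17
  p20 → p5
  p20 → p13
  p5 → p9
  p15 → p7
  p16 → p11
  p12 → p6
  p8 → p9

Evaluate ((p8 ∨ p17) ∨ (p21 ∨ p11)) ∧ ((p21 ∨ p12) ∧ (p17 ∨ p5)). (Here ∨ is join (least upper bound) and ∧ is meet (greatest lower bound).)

p7

p8 ∨ p17 = p17
p21 ∨ p11 = p11
p17 ∨ p11 = p17
p21 ∨ p12 = p7
p17 ∨ p5 = p17
p7 ∧ p17 = p7
p17 ∧ p7 = p7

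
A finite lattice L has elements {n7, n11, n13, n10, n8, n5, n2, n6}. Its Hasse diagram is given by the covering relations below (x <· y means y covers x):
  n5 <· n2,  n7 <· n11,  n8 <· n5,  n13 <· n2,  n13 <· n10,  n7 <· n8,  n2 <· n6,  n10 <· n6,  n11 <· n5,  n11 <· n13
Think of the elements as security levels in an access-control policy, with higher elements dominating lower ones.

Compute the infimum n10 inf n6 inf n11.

Common lower bounds of {n10, n6, n11}: n11, n7.
The greatest among these is n11.

n11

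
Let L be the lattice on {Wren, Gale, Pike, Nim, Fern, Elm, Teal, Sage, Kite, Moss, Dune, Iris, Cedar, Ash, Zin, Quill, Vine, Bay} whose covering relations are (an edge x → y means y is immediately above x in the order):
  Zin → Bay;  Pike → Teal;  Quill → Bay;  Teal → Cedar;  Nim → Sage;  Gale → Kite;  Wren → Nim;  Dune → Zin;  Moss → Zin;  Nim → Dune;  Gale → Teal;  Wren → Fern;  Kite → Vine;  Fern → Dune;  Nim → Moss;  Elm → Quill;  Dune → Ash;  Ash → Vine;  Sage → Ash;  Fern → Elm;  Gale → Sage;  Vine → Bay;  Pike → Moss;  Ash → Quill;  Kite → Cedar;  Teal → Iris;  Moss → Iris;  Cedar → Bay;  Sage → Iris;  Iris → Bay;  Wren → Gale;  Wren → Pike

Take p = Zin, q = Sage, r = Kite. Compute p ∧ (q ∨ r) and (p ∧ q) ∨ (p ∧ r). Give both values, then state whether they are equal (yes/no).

Dune; Nim; no

q ∨ r = Vine, so p ∧ (q ∨ r) = Zin ∧ Vine = Dune.
p ∧ q = Nim and p ∧ r = Wren, so (p ∧ q) ∨ (p ∧ r) = Nim ∨ Wren = Nim.
Equal: no.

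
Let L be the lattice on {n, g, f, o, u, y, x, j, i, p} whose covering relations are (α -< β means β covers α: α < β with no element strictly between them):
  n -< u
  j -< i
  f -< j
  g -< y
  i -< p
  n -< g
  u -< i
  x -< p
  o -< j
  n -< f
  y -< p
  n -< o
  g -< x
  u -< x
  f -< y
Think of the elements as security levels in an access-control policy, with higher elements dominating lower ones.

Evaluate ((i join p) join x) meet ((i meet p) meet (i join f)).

i ∨ p = p
p ∨ x = p
i ∧ p = i
i ∨ f = i
i ∧ i = i
p ∧ i = i

i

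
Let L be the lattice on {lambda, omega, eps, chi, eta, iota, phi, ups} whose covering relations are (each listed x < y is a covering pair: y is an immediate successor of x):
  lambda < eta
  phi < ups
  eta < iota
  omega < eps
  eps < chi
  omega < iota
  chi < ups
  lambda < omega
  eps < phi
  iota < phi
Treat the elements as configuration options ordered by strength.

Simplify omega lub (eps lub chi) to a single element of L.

chi

eps ∨ chi = chi
omega ∨ chi = chi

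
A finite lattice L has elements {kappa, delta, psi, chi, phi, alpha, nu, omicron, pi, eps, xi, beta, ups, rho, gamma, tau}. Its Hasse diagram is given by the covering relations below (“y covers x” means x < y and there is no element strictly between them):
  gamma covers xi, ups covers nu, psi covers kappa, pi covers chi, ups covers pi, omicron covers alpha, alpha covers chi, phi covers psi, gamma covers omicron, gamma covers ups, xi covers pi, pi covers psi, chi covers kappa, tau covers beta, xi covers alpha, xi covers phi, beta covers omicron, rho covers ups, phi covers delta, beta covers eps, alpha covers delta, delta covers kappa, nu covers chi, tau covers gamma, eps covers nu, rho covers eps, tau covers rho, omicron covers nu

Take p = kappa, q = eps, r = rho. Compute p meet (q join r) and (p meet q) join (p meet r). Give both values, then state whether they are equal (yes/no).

q join r = rho, so p meet (q join r) = kappa meet rho = kappa.
p meet q = kappa and p meet r = kappa, so (p meet q) join (p meet r) = kappa join kappa = kappa.
Equal: yes.

kappa; kappa; yes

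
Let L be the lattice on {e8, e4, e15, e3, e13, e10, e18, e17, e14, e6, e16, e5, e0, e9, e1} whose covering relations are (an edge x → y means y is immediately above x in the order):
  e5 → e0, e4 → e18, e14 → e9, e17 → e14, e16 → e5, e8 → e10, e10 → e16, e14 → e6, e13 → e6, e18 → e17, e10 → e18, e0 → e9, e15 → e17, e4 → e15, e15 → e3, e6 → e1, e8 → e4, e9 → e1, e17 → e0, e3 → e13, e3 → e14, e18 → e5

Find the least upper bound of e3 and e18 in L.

e14

Common upper bounds of {e3, e18}: e1, e14, e6, e9.
The least among these is e14.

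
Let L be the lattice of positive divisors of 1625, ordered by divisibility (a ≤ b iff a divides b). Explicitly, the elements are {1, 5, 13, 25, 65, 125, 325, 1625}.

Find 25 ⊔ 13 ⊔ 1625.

1625

In the divisibility order, the join is the least common multiple: lcm(25, 13, 1625) = 1625.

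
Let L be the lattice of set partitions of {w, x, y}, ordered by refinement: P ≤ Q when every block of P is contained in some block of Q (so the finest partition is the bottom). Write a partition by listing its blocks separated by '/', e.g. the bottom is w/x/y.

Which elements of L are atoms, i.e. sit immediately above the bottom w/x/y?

w/xy, wx/y, wy/x

The atoms are exactly the elements that cover w/x/y: w/xy, wx/y, wy/x.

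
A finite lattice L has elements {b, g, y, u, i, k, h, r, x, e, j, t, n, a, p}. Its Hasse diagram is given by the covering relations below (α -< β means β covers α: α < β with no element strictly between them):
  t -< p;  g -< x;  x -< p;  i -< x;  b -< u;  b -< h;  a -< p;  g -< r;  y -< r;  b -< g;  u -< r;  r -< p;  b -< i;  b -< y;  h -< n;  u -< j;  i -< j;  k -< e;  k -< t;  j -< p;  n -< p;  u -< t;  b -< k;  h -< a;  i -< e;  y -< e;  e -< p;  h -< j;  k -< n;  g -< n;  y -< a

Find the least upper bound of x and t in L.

Common upper bounds of {x, t}: p.
The least among these is p.

p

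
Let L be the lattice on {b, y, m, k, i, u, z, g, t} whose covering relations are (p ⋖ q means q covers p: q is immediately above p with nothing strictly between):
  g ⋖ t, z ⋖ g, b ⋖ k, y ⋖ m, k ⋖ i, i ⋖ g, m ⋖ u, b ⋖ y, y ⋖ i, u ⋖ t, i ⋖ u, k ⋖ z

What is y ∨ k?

Common upper bounds of {y, k}: g, i, t, u.
The least among these is i.

i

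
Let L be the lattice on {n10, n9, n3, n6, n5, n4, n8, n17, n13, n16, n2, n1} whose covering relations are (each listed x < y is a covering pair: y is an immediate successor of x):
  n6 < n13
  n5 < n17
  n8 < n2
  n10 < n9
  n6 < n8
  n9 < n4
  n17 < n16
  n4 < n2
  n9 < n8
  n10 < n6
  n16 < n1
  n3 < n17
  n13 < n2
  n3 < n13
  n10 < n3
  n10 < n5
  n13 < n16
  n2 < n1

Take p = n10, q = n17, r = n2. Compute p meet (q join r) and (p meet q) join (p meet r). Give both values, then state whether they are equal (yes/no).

q join r = n1, so p meet (q join r) = n10 meet n1 = n10.
p meet q = n10 and p meet r = n10, so (p meet q) join (p meet r) = n10 join n10 = n10.
Equal: yes.

n10; n10; yes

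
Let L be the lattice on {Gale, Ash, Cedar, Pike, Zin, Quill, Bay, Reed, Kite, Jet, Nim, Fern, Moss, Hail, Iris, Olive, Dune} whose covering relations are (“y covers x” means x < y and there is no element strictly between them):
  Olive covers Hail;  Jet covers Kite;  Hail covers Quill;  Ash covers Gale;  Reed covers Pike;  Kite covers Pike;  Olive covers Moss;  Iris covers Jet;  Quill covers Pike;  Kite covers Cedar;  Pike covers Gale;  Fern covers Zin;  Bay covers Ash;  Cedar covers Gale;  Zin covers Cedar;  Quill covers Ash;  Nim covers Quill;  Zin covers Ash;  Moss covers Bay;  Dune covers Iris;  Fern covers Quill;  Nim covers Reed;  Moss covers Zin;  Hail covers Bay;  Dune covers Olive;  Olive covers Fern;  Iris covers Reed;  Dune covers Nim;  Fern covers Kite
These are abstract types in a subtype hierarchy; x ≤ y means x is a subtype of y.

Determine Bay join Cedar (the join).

Common upper bounds of {Bay, Cedar}: Dune, Moss, Olive.
The least among these is Moss.

Moss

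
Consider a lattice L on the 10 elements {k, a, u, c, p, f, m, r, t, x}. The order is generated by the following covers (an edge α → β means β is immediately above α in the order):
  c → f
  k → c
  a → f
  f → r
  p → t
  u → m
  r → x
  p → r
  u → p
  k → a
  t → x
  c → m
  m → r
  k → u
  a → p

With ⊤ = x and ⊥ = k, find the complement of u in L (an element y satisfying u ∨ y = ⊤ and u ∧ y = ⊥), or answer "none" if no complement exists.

For every candidate y, either u ∨ y ≠ x or u ∧ y ≠ k; no complement exists.

none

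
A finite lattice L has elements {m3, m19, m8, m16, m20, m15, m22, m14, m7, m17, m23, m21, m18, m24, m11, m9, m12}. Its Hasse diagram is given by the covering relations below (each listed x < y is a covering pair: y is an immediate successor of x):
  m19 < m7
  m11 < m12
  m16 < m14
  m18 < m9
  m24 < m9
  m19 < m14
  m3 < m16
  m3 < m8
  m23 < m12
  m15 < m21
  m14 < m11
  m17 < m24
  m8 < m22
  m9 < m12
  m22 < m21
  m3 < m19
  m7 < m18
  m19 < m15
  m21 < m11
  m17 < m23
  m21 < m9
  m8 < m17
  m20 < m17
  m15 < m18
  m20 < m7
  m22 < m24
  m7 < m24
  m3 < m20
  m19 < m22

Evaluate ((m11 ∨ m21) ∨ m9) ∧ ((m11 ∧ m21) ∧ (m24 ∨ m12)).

m21

m11 ∨ m21 = m11
m11 ∨ m9 = m12
m11 ∧ m21 = m21
m24 ∨ m12 = m12
m21 ∧ m12 = m21
m12 ∧ m21 = m21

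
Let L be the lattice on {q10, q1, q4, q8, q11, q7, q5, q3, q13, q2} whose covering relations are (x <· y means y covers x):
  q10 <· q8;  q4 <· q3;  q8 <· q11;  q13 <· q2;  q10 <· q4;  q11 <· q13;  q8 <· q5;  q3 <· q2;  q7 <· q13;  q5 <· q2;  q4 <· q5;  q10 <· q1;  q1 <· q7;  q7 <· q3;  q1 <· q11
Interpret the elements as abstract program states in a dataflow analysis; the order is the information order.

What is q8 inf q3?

Common lower bounds of {q8, q3}: q10.
The greatest among these is q10.

q10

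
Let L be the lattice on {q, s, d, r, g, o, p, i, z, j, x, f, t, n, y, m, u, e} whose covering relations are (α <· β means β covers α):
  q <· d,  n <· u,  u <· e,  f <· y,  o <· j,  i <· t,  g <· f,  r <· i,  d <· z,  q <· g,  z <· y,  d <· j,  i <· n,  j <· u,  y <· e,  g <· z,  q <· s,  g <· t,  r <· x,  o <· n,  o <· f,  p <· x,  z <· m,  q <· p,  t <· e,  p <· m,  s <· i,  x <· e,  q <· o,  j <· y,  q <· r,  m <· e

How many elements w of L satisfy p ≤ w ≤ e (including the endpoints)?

4

The interval [p, e] = {e, m, p, x}, which has 4 elements.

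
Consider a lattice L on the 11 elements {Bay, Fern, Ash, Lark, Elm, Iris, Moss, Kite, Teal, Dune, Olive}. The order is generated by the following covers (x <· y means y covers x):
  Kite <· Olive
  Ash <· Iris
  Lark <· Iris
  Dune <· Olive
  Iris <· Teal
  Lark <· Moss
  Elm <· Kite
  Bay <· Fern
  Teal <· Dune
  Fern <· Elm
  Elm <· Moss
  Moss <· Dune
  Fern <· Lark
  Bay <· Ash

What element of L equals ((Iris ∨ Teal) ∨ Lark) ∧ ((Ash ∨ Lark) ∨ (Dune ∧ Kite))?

Iris ∨ Teal = Teal
Teal ∨ Lark = Teal
Ash ∨ Lark = Iris
Dune ∧ Kite = Elm
Iris ∨ Elm = Dune
Teal ∧ Dune = Teal

Teal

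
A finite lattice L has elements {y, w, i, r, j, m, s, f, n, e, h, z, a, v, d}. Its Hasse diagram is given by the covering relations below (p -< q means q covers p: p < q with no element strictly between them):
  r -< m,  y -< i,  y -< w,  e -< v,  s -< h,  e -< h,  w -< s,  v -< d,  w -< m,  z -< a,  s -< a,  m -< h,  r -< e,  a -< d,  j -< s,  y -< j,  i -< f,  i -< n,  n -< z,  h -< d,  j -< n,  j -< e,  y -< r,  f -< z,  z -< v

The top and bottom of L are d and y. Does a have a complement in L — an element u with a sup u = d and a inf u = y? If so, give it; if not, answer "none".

r

Need u with a ∨ u = d and a ∧ u = y.
Checking each element gives: r.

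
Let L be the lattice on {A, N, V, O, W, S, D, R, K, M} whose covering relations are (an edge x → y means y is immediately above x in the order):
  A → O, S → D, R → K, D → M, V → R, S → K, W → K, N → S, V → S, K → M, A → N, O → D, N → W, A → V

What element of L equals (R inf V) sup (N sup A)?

R ∧ V = V
N ∨ A = N
V ∨ N = S

S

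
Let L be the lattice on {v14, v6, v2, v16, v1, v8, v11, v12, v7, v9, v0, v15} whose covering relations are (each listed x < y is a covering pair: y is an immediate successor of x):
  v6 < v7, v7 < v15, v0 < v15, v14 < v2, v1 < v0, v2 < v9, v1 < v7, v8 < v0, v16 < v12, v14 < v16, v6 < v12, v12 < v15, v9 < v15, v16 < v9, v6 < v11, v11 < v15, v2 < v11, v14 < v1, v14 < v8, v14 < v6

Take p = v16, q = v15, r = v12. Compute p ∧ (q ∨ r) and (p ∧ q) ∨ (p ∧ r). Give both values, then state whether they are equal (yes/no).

v16; v16; yes

q ∨ r = v15, so p ∧ (q ∨ r) = v16 ∧ v15 = v16.
p ∧ q = v16 and p ∧ r = v16, so (p ∧ q) ∨ (p ∧ r) = v16 ∨ v16 = v16.
Equal: yes.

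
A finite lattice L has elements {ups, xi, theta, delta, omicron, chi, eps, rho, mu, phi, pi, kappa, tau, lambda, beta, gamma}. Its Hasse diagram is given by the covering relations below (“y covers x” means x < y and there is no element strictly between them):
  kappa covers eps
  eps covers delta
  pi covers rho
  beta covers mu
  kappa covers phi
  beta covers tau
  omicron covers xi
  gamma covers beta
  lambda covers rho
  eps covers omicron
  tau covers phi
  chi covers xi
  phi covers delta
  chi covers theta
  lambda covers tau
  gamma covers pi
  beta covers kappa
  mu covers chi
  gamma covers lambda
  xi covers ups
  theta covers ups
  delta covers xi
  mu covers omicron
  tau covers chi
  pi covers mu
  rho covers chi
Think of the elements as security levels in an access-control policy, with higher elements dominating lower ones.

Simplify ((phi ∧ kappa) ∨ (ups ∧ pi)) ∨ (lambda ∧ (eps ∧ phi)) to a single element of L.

phi ∧ kappa = phi
ups ∧ pi = ups
phi ∨ ups = phi
eps ∧ phi = delta
lambda ∧ delta = delta
phi ∨ delta = phi

phi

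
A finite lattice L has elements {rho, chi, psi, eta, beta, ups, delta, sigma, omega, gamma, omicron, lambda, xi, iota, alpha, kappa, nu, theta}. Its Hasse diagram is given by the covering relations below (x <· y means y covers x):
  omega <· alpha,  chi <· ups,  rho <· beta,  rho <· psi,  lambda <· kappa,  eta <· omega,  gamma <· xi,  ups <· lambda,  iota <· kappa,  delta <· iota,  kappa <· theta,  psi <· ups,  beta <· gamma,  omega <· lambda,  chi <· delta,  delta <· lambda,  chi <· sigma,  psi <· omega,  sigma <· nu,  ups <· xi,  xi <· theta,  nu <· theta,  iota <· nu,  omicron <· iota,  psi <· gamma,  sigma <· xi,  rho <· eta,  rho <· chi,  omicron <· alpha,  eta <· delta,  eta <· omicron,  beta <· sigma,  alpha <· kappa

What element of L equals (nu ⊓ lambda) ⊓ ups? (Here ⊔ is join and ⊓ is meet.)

nu ∧ lambda = delta
delta ∧ ups = chi

chi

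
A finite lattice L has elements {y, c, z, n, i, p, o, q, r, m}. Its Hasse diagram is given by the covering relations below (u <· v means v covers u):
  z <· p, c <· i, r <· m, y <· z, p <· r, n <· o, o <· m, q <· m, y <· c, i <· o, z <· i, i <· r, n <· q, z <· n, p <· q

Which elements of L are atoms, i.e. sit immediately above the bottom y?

The atoms are exactly the elements that cover y: c, z.

c, z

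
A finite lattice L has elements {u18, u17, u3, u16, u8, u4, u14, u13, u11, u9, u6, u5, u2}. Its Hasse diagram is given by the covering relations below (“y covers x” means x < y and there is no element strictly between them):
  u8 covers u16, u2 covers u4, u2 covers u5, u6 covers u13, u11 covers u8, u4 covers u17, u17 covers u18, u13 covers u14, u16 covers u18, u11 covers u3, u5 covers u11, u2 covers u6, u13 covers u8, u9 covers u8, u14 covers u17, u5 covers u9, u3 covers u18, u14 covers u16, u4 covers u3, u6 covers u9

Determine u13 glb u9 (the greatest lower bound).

Common lower bounds of {u13, u9}: u16, u18, u8.
The greatest among these is u8.

u8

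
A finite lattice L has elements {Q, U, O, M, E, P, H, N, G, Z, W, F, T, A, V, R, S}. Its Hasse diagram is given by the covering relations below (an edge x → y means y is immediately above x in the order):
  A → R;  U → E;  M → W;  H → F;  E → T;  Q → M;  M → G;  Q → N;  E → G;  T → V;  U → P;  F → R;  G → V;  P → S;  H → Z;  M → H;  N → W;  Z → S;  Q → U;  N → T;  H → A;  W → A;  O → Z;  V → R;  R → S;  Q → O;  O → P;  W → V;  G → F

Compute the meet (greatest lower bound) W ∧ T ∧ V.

Common lower bounds of {W, T, V}: N, Q.
The greatest among these is N.

N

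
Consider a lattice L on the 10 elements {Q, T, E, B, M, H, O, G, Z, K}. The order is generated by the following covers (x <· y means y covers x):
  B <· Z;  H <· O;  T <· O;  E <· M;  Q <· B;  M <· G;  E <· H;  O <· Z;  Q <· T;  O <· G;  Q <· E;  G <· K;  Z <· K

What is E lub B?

Z

Common upper bounds of {E, B}: K, Z.
The least among these is Z.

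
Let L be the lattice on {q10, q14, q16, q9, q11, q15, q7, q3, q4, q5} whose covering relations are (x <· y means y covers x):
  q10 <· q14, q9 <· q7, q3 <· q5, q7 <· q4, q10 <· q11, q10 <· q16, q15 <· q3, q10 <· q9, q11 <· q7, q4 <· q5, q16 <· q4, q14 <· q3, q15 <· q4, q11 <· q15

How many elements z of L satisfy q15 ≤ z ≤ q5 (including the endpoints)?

The interval [q15, q5] = {q15, q3, q4, q5}, which has 4 elements.

4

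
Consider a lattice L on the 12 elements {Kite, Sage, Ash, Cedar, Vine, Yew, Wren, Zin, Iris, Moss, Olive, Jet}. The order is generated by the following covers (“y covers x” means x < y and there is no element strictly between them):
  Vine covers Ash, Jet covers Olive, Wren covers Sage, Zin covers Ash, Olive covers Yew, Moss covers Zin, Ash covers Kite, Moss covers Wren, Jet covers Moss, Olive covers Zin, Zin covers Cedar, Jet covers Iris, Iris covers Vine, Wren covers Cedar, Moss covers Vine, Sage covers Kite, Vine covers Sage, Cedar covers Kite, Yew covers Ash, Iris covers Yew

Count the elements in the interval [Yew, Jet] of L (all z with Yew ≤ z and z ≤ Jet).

4

The interval [Yew, Jet] = {Iris, Jet, Olive, Yew}, which has 4 elements.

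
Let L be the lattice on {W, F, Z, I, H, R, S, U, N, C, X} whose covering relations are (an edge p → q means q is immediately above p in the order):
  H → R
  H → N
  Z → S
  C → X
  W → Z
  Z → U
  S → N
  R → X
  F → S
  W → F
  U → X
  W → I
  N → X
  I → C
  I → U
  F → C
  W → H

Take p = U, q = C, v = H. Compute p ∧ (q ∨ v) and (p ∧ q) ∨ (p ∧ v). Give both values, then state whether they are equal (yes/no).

q ∨ v = X, so p ∧ (q ∨ v) = U ∧ X = U.
p ∧ q = I and p ∧ v = W, so (p ∧ q) ∨ (p ∧ v) = I ∨ W = I.
Equal: no.

U; I; no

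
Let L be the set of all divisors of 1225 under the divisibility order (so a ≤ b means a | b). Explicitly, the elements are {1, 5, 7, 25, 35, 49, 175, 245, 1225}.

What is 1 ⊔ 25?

25

In the divisibility order, the join is the least common multiple: lcm(1, 25) = 25.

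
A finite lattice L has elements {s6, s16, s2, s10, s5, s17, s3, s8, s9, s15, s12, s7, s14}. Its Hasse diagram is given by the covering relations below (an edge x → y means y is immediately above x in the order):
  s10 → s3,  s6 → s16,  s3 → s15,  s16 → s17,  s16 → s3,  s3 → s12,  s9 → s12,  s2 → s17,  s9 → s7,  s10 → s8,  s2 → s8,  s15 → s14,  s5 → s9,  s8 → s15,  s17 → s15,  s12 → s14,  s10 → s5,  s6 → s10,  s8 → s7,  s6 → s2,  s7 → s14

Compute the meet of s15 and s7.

Common lower bounds of {s15, s7}: s10, s2, s6, s8.
The greatest among these is s8.

s8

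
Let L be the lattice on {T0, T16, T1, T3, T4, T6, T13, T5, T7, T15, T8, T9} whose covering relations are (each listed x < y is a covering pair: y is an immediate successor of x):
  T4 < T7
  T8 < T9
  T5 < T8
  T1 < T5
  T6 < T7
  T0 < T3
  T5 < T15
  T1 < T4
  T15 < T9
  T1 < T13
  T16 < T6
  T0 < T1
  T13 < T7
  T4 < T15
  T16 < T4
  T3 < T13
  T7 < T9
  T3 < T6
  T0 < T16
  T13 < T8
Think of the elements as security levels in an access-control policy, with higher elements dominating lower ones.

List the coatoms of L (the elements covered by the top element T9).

T15, T7, T8

The coatoms are exactly the elements covered by T9: T15, T7, T8.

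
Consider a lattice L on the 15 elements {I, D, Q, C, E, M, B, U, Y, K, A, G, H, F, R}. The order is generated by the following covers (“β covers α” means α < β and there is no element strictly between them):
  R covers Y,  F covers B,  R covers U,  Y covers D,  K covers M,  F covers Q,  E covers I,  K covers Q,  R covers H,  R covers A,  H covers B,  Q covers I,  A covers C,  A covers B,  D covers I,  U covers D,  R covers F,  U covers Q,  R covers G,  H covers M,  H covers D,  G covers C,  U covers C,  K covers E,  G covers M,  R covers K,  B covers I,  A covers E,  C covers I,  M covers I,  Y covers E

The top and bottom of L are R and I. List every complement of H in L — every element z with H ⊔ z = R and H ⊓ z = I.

C, E, Q

Need z with H ∨ z = R and H ∧ z = I.
Checking each element gives: C, E, Q.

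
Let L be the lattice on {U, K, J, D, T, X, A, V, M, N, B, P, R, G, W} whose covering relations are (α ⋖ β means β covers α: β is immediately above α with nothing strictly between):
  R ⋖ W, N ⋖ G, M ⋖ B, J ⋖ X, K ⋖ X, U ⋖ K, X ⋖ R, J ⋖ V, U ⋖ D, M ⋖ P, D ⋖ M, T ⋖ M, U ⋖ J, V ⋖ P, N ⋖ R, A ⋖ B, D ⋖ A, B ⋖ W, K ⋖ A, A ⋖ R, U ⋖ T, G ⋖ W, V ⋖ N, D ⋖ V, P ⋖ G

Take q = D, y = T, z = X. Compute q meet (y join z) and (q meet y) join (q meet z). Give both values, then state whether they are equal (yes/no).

D; U; no

y join z = W, so q meet (y join z) = D meet W = D.
q meet y = U and q meet z = U, so (q meet y) join (q meet z) = U join U = U.
Equal: no.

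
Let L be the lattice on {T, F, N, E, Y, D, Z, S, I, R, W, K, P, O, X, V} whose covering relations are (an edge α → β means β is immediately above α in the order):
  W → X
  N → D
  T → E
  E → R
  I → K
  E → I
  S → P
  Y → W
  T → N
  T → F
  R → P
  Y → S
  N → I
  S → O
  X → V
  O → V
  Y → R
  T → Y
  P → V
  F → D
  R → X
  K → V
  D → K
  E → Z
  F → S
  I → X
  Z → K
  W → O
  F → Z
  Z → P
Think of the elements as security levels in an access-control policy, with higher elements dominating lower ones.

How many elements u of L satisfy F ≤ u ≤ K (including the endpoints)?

4

The interval [F, K] = {D, F, K, Z}, which has 4 elements.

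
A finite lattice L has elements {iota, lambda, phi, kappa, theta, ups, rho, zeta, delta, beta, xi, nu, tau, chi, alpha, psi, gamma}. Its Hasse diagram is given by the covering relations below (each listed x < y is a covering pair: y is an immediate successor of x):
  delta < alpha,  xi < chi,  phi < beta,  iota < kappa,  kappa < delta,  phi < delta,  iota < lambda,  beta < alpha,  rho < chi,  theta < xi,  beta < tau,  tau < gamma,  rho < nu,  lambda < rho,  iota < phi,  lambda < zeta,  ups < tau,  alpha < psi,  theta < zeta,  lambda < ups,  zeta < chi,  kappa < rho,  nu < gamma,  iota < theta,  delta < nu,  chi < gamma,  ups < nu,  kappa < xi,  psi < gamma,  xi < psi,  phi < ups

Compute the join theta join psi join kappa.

psi

Common upper bounds of {theta, psi, kappa}: gamma, psi.
The least among these is psi.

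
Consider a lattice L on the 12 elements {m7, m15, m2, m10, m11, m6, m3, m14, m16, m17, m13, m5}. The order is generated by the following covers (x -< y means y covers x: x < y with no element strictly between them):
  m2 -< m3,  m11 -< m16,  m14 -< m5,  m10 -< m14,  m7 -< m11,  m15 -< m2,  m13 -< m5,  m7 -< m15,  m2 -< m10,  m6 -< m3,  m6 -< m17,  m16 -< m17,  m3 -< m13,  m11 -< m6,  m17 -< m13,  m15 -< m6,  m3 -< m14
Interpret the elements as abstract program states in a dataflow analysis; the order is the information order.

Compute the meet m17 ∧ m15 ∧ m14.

m15

Common lower bounds of {m17, m15, m14}: m15, m7.
The greatest among these is m15.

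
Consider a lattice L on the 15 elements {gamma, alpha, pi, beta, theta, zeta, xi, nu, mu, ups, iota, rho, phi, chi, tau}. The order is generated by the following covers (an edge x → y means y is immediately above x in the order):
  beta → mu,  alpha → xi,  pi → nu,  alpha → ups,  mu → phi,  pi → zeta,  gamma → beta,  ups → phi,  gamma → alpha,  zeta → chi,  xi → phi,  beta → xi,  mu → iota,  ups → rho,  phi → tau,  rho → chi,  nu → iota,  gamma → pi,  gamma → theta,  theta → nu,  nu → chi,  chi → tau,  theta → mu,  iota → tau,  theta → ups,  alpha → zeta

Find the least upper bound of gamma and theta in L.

Common upper bounds of {gamma, theta}: chi, iota, mu, nu, phi, rho, tau, theta, ups.
The least among these is theta.

theta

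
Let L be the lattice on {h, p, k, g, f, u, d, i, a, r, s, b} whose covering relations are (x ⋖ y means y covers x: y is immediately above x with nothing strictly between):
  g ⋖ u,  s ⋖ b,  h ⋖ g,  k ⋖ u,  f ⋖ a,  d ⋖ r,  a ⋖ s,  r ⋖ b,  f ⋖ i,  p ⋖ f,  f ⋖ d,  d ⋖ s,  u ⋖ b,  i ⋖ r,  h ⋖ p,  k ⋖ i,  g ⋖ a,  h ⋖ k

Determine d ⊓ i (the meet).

f

Common lower bounds of {d, i}: f, h, p.
The greatest among these is f.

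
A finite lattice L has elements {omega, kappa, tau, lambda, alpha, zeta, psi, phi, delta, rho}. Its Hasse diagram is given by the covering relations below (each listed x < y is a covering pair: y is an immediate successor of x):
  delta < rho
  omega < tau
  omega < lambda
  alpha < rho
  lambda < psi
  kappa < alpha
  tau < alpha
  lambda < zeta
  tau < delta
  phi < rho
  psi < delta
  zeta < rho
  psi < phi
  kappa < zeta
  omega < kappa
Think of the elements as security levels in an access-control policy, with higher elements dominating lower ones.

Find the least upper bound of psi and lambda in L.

psi

Common upper bounds of {psi, lambda}: delta, phi, psi, rho.
The least among these is psi.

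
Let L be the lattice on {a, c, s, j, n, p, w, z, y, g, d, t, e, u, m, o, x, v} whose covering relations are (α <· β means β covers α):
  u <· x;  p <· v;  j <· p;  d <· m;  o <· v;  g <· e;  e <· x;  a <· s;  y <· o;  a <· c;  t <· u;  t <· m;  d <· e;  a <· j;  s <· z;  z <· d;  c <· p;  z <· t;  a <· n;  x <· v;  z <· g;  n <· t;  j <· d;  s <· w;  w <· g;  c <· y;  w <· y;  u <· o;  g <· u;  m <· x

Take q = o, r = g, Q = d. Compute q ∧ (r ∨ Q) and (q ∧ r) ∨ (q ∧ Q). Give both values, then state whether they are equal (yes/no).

r ∨ Q = e, so q ∧ (r ∨ Q) = o ∧ e = g.
q ∧ r = g and q ∧ Q = z, so (q ∧ r) ∨ (q ∧ Q) = g ∨ z = g.
Equal: yes.

g; g; yes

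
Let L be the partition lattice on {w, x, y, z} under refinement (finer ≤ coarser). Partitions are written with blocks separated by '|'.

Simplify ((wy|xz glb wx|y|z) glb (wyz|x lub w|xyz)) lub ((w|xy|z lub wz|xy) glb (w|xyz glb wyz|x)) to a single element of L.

w|x|y|z

wy|xz ∧ wx|y|z = w|x|y|z
wyz|x ∨ w|xyz = wxyz
w|x|y|z ∧ wxyz = w|x|y|z
w|xy|z ∨ wz|xy = wz|xy
w|xyz ∧ wyz|x = w|x|yz
wz|xy ∧ w|x|yz = w|x|y|z
w|x|y|z ∨ w|x|y|z = w|x|y|z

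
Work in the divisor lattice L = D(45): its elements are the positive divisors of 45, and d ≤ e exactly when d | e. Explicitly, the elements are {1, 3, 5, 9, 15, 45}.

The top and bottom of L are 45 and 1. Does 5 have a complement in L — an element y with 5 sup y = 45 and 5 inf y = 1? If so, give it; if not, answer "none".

9

Need y with 5 ∨ y = 45 and 5 ∧ y = 1.
Checking each element gives: 9.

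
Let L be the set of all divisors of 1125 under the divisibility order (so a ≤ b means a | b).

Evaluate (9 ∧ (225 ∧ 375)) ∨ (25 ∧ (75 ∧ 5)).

15

225 ∧ 375 = 75
9 ∧ 75 = 3
75 ∧ 5 = 5
25 ∧ 5 = 5
3 ∨ 5 = 15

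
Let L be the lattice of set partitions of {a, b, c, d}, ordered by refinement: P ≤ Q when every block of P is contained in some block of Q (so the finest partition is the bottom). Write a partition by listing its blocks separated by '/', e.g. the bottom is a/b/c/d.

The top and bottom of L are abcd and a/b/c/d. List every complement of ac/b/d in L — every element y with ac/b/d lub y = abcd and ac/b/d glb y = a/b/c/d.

Need y with ac/b/d ∨ y = abcd and ac/b/d ∧ y = a/b/c/d.
Checking each element gives: a/bcd, ab/cd, abd/c, ad/bc.

a/bcd, ab/cd, abd/c, ad/bc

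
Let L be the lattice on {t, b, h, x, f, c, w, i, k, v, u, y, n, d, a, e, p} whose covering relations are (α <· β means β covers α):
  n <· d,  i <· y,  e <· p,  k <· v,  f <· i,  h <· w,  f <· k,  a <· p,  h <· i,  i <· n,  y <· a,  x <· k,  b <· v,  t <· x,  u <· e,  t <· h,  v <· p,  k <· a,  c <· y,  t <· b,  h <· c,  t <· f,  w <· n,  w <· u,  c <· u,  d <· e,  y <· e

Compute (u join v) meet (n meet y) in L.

u ∨ v = p
n ∧ y = i
p ∧ i = i

i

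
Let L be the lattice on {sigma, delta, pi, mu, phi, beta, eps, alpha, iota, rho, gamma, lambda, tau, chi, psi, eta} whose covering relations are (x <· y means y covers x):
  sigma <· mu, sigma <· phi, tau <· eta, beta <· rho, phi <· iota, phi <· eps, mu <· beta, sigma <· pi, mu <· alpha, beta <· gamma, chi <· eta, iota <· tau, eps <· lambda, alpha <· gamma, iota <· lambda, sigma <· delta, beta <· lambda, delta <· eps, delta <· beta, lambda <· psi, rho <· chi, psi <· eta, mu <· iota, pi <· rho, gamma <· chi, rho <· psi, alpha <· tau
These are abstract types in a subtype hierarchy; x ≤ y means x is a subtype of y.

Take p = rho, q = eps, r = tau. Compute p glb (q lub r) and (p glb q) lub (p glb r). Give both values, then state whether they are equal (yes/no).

q lub r = eta, so p glb (q lub r) = rho glb eta = rho.
p glb q = delta and p glb r = mu, so (p glb q) lub (p glb r) = delta lub mu = beta.
Equal: no.

rho; beta; no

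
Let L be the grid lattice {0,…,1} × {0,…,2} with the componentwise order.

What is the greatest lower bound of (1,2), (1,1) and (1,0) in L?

In a product of chains, the meet is componentwise min, giving (1,0).

(1,0)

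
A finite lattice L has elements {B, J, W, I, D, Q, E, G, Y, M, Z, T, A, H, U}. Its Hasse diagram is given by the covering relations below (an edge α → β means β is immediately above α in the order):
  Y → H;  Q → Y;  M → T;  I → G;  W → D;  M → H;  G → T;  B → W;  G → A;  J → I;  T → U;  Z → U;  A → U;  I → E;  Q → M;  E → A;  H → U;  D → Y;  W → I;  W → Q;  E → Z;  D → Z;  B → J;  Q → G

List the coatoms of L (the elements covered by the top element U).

The coatoms are exactly the elements covered by U: A, H, T, Z.

A, H, T, Z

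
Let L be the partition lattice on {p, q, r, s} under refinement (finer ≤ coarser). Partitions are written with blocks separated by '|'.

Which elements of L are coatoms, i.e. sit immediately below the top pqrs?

The coatoms are exactly the elements covered by pqrs: pqr|s, pqs|r, pq|rs, prs|q, pr|qs, ps|qr, p|qrs.

pqr|s, pqs|r, pq|rs, prs|q, pr|qs, ps|qr, p|qrs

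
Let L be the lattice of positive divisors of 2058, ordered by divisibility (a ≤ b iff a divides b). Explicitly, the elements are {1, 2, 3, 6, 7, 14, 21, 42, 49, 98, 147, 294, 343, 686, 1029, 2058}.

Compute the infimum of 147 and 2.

In the divisibility order, the meet is the greatest common divisor: gcd(147, 2) = 1.

1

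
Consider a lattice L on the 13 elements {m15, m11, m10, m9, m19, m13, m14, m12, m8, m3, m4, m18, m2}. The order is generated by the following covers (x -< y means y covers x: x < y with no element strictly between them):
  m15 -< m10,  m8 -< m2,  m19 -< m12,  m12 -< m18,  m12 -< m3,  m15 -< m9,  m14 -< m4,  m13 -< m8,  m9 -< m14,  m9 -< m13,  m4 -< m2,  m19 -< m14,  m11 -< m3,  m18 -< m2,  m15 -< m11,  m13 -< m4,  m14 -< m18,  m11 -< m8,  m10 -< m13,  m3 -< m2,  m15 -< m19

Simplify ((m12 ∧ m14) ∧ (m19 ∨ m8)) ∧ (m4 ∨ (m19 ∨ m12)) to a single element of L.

m12 ∧ m14 = m19
m19 ∨ m8 = m2
m19 ∧ m2 = m19
m19 ∨ m12 = m12
m4 ∨ m12 = m2
m19 ∧ m2 = m19

m19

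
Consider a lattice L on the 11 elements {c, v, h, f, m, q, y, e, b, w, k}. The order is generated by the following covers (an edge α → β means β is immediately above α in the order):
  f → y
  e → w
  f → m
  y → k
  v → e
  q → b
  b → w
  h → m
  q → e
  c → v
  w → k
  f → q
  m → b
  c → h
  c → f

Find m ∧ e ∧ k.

Common lower bounds of {m, e, k}: c, f.
The greatest among these is f.

f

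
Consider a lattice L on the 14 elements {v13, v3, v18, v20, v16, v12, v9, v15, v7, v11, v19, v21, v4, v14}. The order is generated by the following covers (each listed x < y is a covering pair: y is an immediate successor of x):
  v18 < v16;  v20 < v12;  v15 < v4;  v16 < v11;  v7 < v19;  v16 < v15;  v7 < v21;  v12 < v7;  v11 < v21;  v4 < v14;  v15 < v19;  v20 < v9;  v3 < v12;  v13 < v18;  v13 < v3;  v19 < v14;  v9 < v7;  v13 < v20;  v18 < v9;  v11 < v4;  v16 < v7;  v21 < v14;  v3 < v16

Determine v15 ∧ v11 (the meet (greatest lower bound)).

v16

Common lower bounds of {v15, v11}: v13, v16, v18, v3.
The greatest among these is v16.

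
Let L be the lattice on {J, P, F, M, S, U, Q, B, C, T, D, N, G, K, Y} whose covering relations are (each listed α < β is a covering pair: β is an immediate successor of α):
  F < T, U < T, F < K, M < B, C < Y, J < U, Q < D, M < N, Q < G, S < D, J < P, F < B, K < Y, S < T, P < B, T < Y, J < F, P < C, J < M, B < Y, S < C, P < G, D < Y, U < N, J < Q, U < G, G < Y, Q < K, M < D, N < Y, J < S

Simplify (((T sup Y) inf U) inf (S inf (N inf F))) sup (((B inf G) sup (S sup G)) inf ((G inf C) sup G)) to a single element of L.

T ∨ Y = Y
Y ∧ U = U
N ∧ F = J
S ∧ J = J
U ∧ J = J
B ∧ G = P
S ∨ G = Y
P ∨ Y = Y
G ∧ C = P
P ∨ G = G
Y ∧ G = G
J ∨ G = G

G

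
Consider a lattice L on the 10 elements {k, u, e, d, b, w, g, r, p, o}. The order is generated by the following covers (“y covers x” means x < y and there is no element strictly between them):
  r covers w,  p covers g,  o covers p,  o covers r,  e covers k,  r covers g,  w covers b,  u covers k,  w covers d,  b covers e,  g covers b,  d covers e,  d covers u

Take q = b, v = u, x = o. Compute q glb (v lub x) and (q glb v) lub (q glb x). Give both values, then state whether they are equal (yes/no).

v lub x = o, so q glb (v lub x) = b glb o = b.
q glb v = k and q glb x = b, so (q glb v) lub (q glb x) = k lub b = b.
Equal: yes.

b; b; yes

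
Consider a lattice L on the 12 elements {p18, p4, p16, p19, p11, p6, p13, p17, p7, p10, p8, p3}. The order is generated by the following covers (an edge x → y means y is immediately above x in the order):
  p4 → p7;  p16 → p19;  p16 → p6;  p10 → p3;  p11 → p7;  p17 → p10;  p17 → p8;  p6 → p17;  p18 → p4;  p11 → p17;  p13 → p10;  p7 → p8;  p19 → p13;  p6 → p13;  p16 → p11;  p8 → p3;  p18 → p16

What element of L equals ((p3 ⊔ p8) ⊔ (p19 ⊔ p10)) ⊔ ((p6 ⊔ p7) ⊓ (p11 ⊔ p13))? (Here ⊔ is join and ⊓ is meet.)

p3 ∨ p8 = p3
p19 ∨ p10 = p10
p3 ∨ p10 = p3
p6 ∨ p7 = p8
p11 ∨ p13 = p10
p8 ∧ p10 = p17
p3 ∨ p17 = p3

p3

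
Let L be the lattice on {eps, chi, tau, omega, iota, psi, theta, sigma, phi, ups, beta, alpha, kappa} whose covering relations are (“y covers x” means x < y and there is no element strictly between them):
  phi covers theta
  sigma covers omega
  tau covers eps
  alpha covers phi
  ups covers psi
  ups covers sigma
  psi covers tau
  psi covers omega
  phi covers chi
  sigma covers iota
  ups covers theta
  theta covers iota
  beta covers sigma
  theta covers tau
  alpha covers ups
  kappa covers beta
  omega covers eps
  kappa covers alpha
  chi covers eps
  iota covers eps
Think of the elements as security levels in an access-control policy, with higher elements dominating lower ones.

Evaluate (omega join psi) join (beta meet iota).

ups

omega ∨ psi = psi
beta ∧ iota = iota
psi ∨ iota = ups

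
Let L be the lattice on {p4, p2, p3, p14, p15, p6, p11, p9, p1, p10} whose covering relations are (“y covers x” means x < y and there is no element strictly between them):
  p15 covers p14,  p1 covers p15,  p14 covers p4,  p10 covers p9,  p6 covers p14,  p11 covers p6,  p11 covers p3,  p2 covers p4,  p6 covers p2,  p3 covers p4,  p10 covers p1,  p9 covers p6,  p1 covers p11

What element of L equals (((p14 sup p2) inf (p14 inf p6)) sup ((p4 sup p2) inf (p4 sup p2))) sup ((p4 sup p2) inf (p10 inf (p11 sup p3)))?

p6

p14 ∨ p2 = p6
p14 ∧ p6 = p14
p6 ∧ p14 = p14
p4 ∨ p2 = p2
p4 ∨ p2 = p2
p2 ∧ p2 = p2
p14 ∨ p2 = p6
p4 ∨ p2 = p2
p11 ∨ p3 = p11
p10 ∧ p11 = p11
p2 ∧ p11 = p2
p6 ∨ p2 = p6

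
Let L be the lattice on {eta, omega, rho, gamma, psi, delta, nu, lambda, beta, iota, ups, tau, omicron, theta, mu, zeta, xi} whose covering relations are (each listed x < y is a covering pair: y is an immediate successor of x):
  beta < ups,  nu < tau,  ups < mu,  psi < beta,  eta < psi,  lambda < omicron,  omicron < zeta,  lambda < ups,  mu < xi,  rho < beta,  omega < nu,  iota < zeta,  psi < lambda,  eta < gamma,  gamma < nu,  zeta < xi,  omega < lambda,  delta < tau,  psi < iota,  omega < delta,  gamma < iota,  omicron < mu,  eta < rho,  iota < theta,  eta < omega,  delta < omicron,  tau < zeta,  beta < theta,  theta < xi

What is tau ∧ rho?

Common lower bounds of {tau, rho}: eta.
The greatest among these is eta.

eta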